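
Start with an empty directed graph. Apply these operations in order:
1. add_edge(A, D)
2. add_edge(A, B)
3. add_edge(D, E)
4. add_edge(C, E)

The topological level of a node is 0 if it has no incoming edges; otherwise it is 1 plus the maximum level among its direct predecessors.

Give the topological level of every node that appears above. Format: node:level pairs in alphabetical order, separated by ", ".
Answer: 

Op 1: add_edge(A, D). Edges now: 1
Op 2: add_edge(A, B). Edges now: 2
Op 3: add_edge(D, E). Edges now: 3
Op 4: add_edge(C, E). Edges now: 4
Compute levels (Kahn BFS):
  sources (in-degree 0): A, C
  process A: level=0
    A->B: in-degree(B)=0, level(B)=1, enqueue
    A->D: in-degree(D)=0, level(D)=1, enqueue
  process C: level=0
    C->E: in-degree(E)=1, level(E)>=1
  process B: level=1
  process D: level=1
    D->E: in-degree(E)=0, level(E)=2, enqueue
  process E: level=2
All levels: A:0, B:1, C:0, D:1, E:2

Answer: A:0, B:1, C:0, D:1, E:2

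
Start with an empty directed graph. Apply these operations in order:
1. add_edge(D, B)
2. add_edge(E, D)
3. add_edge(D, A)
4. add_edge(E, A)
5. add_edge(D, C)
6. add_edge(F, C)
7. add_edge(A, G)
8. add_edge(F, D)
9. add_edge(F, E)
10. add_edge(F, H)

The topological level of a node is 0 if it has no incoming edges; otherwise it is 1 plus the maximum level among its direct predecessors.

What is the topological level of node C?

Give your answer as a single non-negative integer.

Answer: 3

Derivation:
Op 1: add_edge(D, B). Edges now: 1
Op 2: add_edge(E, D). Edges now: 2
Op 3: add_edge(D, A). Edges now: 3
Op 4: add_edge(E, A). Edges now: 4
Op 5: add_edge(D, C). Edges now: 5
Op 6: add_edge(F, C). Edges now: 6
Op 7: add_edge(A, G). Edges now: 7
Op 8: add_edge(F, D). Edges now: 8
Op 9: add_edge(F, E). Edges now: 9
Op 10: add_edge(F, H). Edges now: 10
Compute levels (Kahn BFS):
  sources (in-degree 0): F
  process F: level=0
    F->C: in-degree(C)=1, level(C)>=1
    F->D: in-degree(D)=1, level(D)>=1
    F->E: in-degree(E)=0, level(E)=1, enqueue
    F->H: in-degree(H)=0, level(H)=1, enqueue
  process E: level=1
    E->A: in-degree(A)=1, level(A)>=2
    E->D: in-degree(D)=0, level(D)=2, enqueue
  process H: level=1
  process D: level=2
    D->A: in-degree(A)=0, level(A)=3, enqueue
    D->B: in-degree(B)=0, level(B)=3, enqueue
    D->C: in-degree(C)=0, level(C)=3, enqueue
  process A: level=3
    A->G: in-degree(G)=0, level(G)=4, enqueue
  process B: level=3
  process C: level=3
  process G: level=4
All levels: A:3, B:3, C:3, D:2, E:1, F:0, G:4, H:1
level(C) = 3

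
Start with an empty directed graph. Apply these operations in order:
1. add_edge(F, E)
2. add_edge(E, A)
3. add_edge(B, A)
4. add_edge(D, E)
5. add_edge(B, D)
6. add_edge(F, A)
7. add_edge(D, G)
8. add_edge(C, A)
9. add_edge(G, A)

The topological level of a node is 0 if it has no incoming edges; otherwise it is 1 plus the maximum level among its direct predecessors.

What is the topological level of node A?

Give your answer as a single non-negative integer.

Answer: 3

Derivation:
Op 1: add_edge(F, E). Edges now: 1
Op 2: add_edge(E, A). Edges now: 2
Op 3: add_edge(B, A). Edges now: 3
Op 4: add_edge(D, E). Edges now: 4
Op 5: add_edge(B, D). Edges now: 5
Op 6: add_edge(F, A). Edges now: 6
Op 7: add_edge(D, G). Edges now: 7
Op 8: add_edge(C, A). Edges now: 8
Op 9: add_edge(G, A). Edges now: 9
Compute levels (Kahn BFS):
  sources (in-degree 0): B, C, F
  process B: level=0
    B->A: in-degree(A)=4, level(A)>=1
    B->D: in-degree(D)=0, level(D)=1, enqueue
  process C: level=0
    C->A: in-degree(A)=3, level(A)>=1
  process F: level=0
    F->A: in-degree(A)=2, level(A)>=1
    F->E: in-degree(E)=1, level(E)>=1
  process D: level=1
    D->E: in-degree(E)=0, level(E)=2, enqueue
    D->G: in-degree(G)=0, level(G)=2, enqueue
  process E: level=2
    E->A: in-degree(A)=1, level(A)>=3
  process G: level=2
    G->A: in-degree(A)=0, level(A)=3, enqueue
  process A: level=3
All levels: A:3, B:0, C:0, D:1, E:2, F:0, G:2
level(A) = 3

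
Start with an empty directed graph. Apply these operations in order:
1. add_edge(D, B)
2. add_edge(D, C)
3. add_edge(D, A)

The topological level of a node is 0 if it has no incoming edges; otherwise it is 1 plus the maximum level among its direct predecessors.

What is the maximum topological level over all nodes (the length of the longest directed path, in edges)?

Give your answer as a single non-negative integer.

Answer: 1

Derivation:
Op 1: add_edge(D, B). Edges now: 1
Op 2: add_edge(D, C). Edges now: 2
Op 3: add_edge(D, A). Edges now: 3
Compute levels (Kahn BFS):
  sources (in-degree 0): D
  process D: level=0
    D->A: in-degree(A)=0, level(A)=1, enqueue
    D->B: in-degree(B)=0, level(B)=1, enqueue
    D->C: in-degree(C)=0, level(C)=1, enqueue
  process A: level=1
  process B: level=1
  process C: level=1
All levels: A:1, B:1, C:1, D:0
max level = 1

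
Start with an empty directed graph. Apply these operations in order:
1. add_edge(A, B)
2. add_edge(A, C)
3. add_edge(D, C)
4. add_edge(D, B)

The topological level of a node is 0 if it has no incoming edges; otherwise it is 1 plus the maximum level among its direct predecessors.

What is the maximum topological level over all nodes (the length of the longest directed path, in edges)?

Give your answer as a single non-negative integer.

Answer: 1

Derivation:
Op 1: add_edge(A, B). Edges now: 1
Op 2: add_edge(A, C). Edges now: 2
Op 3: add_edge(D, C). Edges now: 3
Op 4: add_edge(D, B). Edges now: 4
Compute levels (Kahn BFS):
  sources (in-degree 0): A, D
  process A: level=0
    A->B: in-degree(B)=1, level(B)>=1
    A->C: in-degree(C)=1, level(C)>=1
  process D: level=0
    D->B: in-degree(B)=0, level(B)=1, enqueue
    D->C: in-degree(C)=0, level(C)=1, enqueue
  process B: level=1
  process C: level=1
All levels: A:0, B:1, C:1, D:0
max level = 1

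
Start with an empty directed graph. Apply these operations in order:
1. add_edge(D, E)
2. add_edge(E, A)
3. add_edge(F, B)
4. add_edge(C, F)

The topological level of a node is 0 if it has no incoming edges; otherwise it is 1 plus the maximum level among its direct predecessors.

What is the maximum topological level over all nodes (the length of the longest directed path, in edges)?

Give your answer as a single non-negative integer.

Op 1: add_edge(D, E). Edges now: 1
Op 2: add_edge(E, A). Edges now: 2
Op 3: add_edge(F, B). Edges now: 3
Op 4: add_edge(C, F). Edges now: 4
Compute levels (Kahn BFS):
  sources (in-degree 0): C, D
  process C: level=0
    C->F: in-degree(F)=0, level(F)=1, enqueue
  process D: level=0
    D->E: in-degree(E)=0, level(E)=1, enqueue
  process F: level=1
    F->B: in-degree(B)=0, level(B)=2, enqueue
  process E: level=1
    E->A: in-degree(A)=0, level(A)=2, enqueue
  process B: level=2
  process A: level=2
All levels: A:2, B:2, C:0, D:0, E:1, F:1
max level = 2

Answer: 2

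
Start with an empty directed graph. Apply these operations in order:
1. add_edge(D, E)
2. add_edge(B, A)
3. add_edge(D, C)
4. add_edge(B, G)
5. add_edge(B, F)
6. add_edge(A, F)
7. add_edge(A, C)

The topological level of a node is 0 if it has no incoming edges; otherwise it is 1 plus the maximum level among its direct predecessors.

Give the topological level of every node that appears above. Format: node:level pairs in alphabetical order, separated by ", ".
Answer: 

Op 1: add_edge(D, E). Edges now: 1
Op 2: add_edge(B, A). Edges now: 2
Op 3: add_edge(D, C). Edges now: 3
Op 4: add_edge(B, G). Edges now: 4
Op 5: add_edge(B, F). Edges now: 5
Op 6: add_edge(A, F). Edges now: 6
Op 7: add_edge(A, C). Edges now: 7
Compute levels (Kahn BFS):
  sources (in-degree 0): B, D
  process B: level=0
    B->A: in-degree(A)=0, level(A)=1, enqueue
    B->F: in-degree(F)=1, level(F)>=1
    B->G: in-degree(G)=0, level(G)=1, enqueue
  process D: level=0
    D->C: in-degree(C)=1, level(C)>=1
    D->E: in-degree(E)=0, level(E)=1, enqueue
  process A: level=1
    A->C: in-degree(C)=0, level(C)=2, enqueue
    A->F: in-degree(F)=0, level(F)=2, enqueue
  process G: level=1
  process E: level=1
  process C: level=2
  process F: level=2
All levels: A:1, B:0, C:2, D:0, E:1, F:2, G:1

Answer: A:1, B:0, C:2, D:0, E:1, F:2, G:1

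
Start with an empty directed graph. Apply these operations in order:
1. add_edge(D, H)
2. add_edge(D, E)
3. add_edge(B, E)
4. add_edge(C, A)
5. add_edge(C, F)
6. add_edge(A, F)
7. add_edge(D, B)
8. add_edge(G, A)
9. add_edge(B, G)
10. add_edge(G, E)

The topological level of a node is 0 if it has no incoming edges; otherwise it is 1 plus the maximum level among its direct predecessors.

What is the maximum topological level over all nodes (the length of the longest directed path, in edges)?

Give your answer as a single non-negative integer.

Op 1: add_edge(D, H). Edges now: 1
Op 2: add_edge(D, E). Edges now: 2
Op 3: add_edge(B, E). Edges now: 3
Op 4: add_edge(C, A). Edges now: 4
Op 5: add_edge(C, F). Edges now: 5
Op 6: add_edge(A, F). Edges now: 6
Op 7: add_edge(D, B). Edges now: 7
Op 8: add_edge(G, A). Edges now: 8
Op 9: add_edge(B, G). Edges now: 9
Op 10: add_edge(G, E). Edges now: 10
Compute levels (Kahn BFS):
  sources (in-degree 0): C, D
  process C: level=0
    C->A: in-degree(A)=1, level(A)>=1
    C->F: in-degree(F)=1, level(F)>=1
  process D: level=0
    D->B: in-degree(B)=0, level(B)=1, enqueue
    D->E: in-degree(E)=2, level(E)>=1
    D->H: in-degree(H)=0, level(H)=1, enqueue
  process B: level=1
    B->E: in-degree(E)=1, level(E)>=2
    B->G: in-degree(G)=0, level(G)=2, enqueue
  process H: level=1
  process G: level=2
    G->A: in-degree(A)=0, level(A)=3, enqueue
    G->E: in-degree(E)=0, level(E)=3, enqueue
  process A: level=3
    A->F: in-degree(F)=0, level(F)=4, enqueue
  process E: level=3
  process F: level=4
All levels: A:3, B:1, C:0, D:0, E:3, F:4, G:2, H:1
max level = 4

Answer: 4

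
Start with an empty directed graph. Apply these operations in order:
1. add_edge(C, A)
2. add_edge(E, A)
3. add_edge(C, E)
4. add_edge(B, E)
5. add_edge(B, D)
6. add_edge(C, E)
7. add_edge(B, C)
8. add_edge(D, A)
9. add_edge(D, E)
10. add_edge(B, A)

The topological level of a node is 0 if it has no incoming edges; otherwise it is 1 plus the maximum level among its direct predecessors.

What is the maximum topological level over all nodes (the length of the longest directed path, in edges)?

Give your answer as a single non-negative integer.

Answer: 3

Derivation:
Op 1: add_edge(C, A). Edges now: 1
Op 2: add_edge(E, A). Edges now: 2
Op 3: add_edge(C, E). Edges now: 3
Op 4: add_edge(B, E). Edges now: 4
Op 5: add_edge(B, D). Edges now: 5
Op 6: add_edge(C, E) (duplicate, no change). Edges now: 5
Op 7: add_edge(B, C). Edges now: 6
Op 8: add_edge(D, A). Edges now: 7
Op 9: add_edge(D, E). Edges now: 8
Op 10: add_edge(B, A). Edges now: 9
Compute levels (Kahn BFS):
  sources (in-degree 0): B
  process B: level=0
    B->A: in-degree(A)=3, level(A)>=1
    B->C: in-degree(C)=0, level(C)=1, enqueue
    B->D: in-degree(D)=0, level(D)=1, enqueue
    B->E: in-degree(E)=2, level(E)>=1
  process C: level=1
    C->A: in-degree(A)=2, level(A)>=2
    C->E: in-degree(E)=1, level(E)>=2
  process D: level=1
    D->A: in-degree(A)=1, level(A)>=2
    D->E: in-degree(E)=0, level(E)=2, enqueue
  process E: level=2
    E->A: in-degree(A)=0, level(A)=3, enqueue
  process A: level=3
All levels: A:3, B:0, C:1, D:1, E:2
max level = 3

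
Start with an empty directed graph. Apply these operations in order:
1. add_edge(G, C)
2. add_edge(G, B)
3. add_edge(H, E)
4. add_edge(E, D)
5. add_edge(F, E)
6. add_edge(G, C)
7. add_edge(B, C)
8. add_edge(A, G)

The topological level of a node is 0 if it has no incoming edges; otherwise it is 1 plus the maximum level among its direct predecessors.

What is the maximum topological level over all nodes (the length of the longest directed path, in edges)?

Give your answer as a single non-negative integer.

Answer: 3

Derivation:
Op 1: add_edge(G, C). Edges now: 1
Op 2: add_edge(G, B). Edges now: 2
Op 3: add_edge(H, E). Edges now: 3
Op 4: add_edge(E, D). Edges now: 4
Op 5: add_edge(F, E). Edges now: 5
Op 6: add_edge(G, C) (duplicate, no change). Edges now: 5
Op 7: add_edge(B, C). Edges now: 6
Op 8: add_edge(A, G). Edges now: 7
Compute levels (Kahn BFS):
  sources (in-degree 0): A, F, H
  process A: level=0
    A->G: in-degree(G)=0, level(G)=1, enqueue
  process F: level=0
    F->E: in-degree(E)=1, level(E)>=1
  process H: level=0
    H->E: in-degree(E)=0, level(E)=1, enqueue
  process G: level=1
    G->B: in-degree(B)=0, level(B)=2, enqueue
    G->C: in-degree(C)=1, level(C)>=2
  process E: level=1
    E->D: in-degree(D)=0, level(D)=2, enqueue
  process B: level=2
    B->C: in-degree(C)=0, level(C)=3, enqueue
  process D: level=2
  process C: level=3
All levels: A:0, B:2, C:3, D:2, E:1, F:0, G:1, H:0
max level = 3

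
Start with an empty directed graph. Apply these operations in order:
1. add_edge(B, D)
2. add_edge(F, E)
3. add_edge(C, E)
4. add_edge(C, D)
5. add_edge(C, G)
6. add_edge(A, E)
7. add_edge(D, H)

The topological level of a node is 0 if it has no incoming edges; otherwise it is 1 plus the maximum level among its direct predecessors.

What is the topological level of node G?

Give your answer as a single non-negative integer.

Op 1: add_edge(B, D). Edges now: 1
Op 2: add_edge(F, E). Edges now: 2
Op 3: add_edge(C, E). Edges now: 3
Op 4: add_edge(C, D). Edges now: 4
Op 5: add_edge(C, G). Edges now: 5
Op 6: add_edge(A, E). Edges now: 6
Op 7: add_edge(D, H). Edges now: 7
Compute levels (Kahn BFS):
  sources (in-degree 0): A, B, C, F
  process A: level=0
    A->E: in-degree(E)=2, level(E)>=1
  process B: level=0
    B->D: in-degree(D)=1, level(D)>=1
  process C: level=0
    C->D: in-degree(D)=0, level(D)=1, enqueue
    C->E: in-degree(E)=1, level(E)>=1
    C->G: in-degree(G)=0, level(G)=1, enqueue
  process F: level=0
    F->E: in-degree(E)=0, level(E)=1, enqueue
  process D: level=1
    D->H: in-degree(H)=0, level(H)=2, enqueue
  process G: level=1
  process E: level=1
  process H: level=2
All levels: A:0, B:0, C:0, D:1, E:1, F:0, G:1, H:2
level(G) = 1

Answer: 1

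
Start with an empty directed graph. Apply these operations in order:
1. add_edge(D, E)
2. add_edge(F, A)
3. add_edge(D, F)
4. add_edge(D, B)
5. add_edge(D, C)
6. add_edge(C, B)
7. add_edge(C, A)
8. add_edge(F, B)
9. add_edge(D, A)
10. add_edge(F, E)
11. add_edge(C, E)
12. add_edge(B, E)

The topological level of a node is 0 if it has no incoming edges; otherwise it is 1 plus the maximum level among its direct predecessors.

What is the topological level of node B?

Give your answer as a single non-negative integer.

Answer: 2

Derivation:
Op 1: add_edge(D, E). Edges now: 1
Op 2: add_edge(F, A). Edges now: 2
Op 3: add_edge(D, F). Edges now: 3
Op 4: add_edge(D, B). Edges now: 4
Op 5: add_edge(D, C). Edges now: 5
Op 6: add_edge(C, B). Edges now: 6
Op 7: add_edge(C, A). Edges now: 7
Op 8: add_edge(F, B). Edges now: 8
Op 9: add_edge(D, A). Edges now: 9
Op 10: add_edge(F, E). Edges now: 10
Op 11: add_edge(C, E). Edges now: 11
Op 12: add_edge(B, E). Edges now: 12
Compute levels (Kahn BFS):
  sources (in-degree 0): D
  process D: level=0
    D->A: in-degree(A)=2, level(A)>=1
    D->B: in-degree(B)=2, level(B)>=1
    D->C: in-degree(C)=0, level(C)=1, enqueue
    D->E: in-degree(E)=3, level(E)>=1
    D->F: in-degree(F)=0, level(F)=1, enqueue
  process C: level=1
    C->A: in-degree(A)=1, level(A)>=2
    C->B: in-degree(B)=1, level(B)>=2
    C->E: in-degree(E)=2, level(E)>=2
  process F: level=1
    F->A: in-degree(A)=0, level(A)=2, enqueue
    F->B: in-degree(B)=0, level(B)=2, enqueue
    F->E: in-degree(E)=1, level(E)>=2
  process A: level=2
  process B: level=2
    B->E: in-degree(E)=0, level(E)=3, enqueue
  process E: level=3
All levels: A:2, B:2, C:1, D:0, E:3, F:1
level(B) = 2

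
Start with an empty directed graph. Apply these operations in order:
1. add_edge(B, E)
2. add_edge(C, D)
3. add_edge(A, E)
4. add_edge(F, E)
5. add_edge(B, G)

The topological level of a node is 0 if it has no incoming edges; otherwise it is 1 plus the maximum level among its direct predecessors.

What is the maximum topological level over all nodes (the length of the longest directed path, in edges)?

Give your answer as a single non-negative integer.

Op 1: add_edge(B, E). Edges now: 1
Op 2: add_edge(C, D). Edges now: 2
Op 3: add_edge(A, E). Edges now: 3
Op 4: add_edge(F, E). Edges now: 4
Op 5: add_edge(B, G). Edges now: 5
Compute levels (Kahn BFS):
  sources (in-degree 0): A, B, C, F
  process A: level=0
    A->E: in-degree(E)=2, level(E)>=1
  process B: level=0
    B->E: in-degree(E)=1, level(E)>=1
    B->G: in-degree(G)=0, level(G)=1, enqueue
  process C: level=0
    C->D: in-degree(D)=0, level(D)=1, enqueue
  process F: level=0
    F->E: in-degree(E)=0, level(E)=1, enqueue
  process G: level=1
  process D: level=1
  process E: level=1
All levels: A:0, B:0, C:0, D:1, E:1, F:0, G:1
max level = 1

Answer: 1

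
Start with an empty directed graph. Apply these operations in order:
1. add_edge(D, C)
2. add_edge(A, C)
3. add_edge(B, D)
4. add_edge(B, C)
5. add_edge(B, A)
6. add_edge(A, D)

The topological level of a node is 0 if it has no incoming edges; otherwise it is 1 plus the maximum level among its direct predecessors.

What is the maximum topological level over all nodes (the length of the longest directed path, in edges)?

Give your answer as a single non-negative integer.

Answer: 3

Derivation:
Op 1: add_edge(D, C). Edges now: 1
Op 2: add_edge(A, C). Edges now: 2
Op 3: add_edge(B, D). Edges now: 3
Op 4: add_edge(B, C). Edges now: 4
Op 5: add_edge(B, A). Edges now: 5
Op 6: add_edge(A, D). Edges now: 6
Compute levels (Kahn BFS):
  sources (in-degree 0): B
  process B: level=0
    B->A: in-degree(A)=0, level(A)=1, enqueue
    B->C: in-degree(C)=2, level(C)>=1
    B->D: in-degree(D)=1, level(D)>=1
  process A: level=1
    A->C: in-degree(C)=1, level(C)>=2
    A->D: in-degree(D)=0, level(D)=2, enqueue
  process D: level=2
    D->C: in-degree(C)=0, level(C)=3, enqueue
  process C: level=3
All levels: A:1, B:0, C:3, D:2
max level = 3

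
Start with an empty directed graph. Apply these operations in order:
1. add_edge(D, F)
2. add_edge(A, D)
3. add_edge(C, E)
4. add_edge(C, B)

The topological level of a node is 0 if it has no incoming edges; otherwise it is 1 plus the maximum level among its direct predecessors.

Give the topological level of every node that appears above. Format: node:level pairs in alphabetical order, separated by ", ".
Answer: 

Op 1: add_edge(D, F). Edges now: 1
Op 2: add_edge(A, D). Edges now: 2
Op 3: add_edge(C, E). Edges now: 3
Op 4: add_edge(C, B). Edges now: 4
Compute levels (Kahn BFS):
  sources (in-degree 0): A, C
  process A: level=0
    A->D: in-degree(D)=0, level(D)=1, enqueue
  process C: level=0
    C->B: in-degree(B)=0, level(B)=1, enqueue
    C->E: in-degree(E)=0, level(E)=1, enqueue
  process D: level=1
    D->F: in-degree(F)=0, level(F)=2, enqueue
  process B: level=1
  process E: level=1
  process F: level=2
All levels: A:0, B:1, C:0, D:1, E:1, F:2

Answer: A:0, B:1, C:0, D:1, E:1, F:2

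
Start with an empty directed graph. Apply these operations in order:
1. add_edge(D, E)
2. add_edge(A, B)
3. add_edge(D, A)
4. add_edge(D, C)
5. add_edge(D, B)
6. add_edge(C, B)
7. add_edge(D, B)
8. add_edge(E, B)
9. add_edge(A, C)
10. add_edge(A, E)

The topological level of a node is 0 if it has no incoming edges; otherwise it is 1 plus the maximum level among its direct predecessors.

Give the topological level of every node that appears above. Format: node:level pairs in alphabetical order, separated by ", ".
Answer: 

Answer: A:1, B:3, C:2, D:0, E:2

Derivation:
Op 1: add_edge(D, E). Edges now: 1
Op 2: add_edge(A, B). Edges now: 2
Op 3: add_edge(D, A). Edges now: 3
Op 4: add_edge(D, C). Edges now: 4
Op 5: add_edge(D, B). Edges now: 5
Op 6: add_edge(C, B). Edges now: 6
Op 7: add_edge(D, B) (duplicate, no change). Edges now: 6
Op 8: add_edge(E, B). Edges now: 7
Op 9: add_edge(A, C). Edges now: 8
Op 10: add_edge(A, E). Edges now: 9
Compute levels (Kahn BFS):
  sources (in-degree 0): D
  process D: level=0
    D->A: in-degree(A)=0, level(A)=1, enqueue
    D->B: in-degree(B)=3, level(B)>=1
    D->C: in-degree(C)=1, level(C)>=1
    D->E: in-degree(E)=1, level(E)>=1
  process A: level=1
    A->B: in-degree(B)=2, level(B)>=2
    A->C: in-degree(C)=0, level(C)=2, enqueue
    A->E: in-degree(E)=0, level(E)=2, enqueue
  process C: level=2
    C->B: in-degree(B)=1, level(B)>=3
  process E: level=2
    E->B: in-degree(B)=0, level(B)=3, enqueue
  process B: level=3
All levels: A:1, B:3, C:2, D:0, E:2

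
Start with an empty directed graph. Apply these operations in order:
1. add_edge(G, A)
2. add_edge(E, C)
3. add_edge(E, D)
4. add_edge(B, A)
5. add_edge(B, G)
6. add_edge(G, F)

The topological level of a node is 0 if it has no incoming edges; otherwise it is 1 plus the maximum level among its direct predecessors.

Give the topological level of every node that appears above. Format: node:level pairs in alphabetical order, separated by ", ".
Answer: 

Op 1: add_edge(G, A). Edges now: 1
Op 2: add_edge(E, C). Edges now: 2
Op 3: add_edge(E, D). Edges now: 3
Op 4: add_edge(B, A). Edges now: 4
Op 5: add_edge(B, G). Edges now: 5
Op 6: add_edge(G, F). Edges now: 6
Compute levels (Kahn BFS):
  sources (in-degree 0): B, E
  process B: level=0
    B->A: in-degree(A)=1, level(A)>=1
    B->G: in-degree(G)=0, level(G)=1, enqueue
  process E: level=0
    E->C: in-degree(C)=0, level(C)=1, enqueue
    E->D: in-degree(D)=0, level(D)=1, enqueue
  process G: level=1
    G->A: in-degree(A)=0, level(A)=2, enqueue
    G->F: in-degree(F)=0, level(F)=2, enqueue
  process C: level=1
  process D: level=1
  process A: level=2
  process F: level=2
All levels: A:2, B:0, C:1, D:1, E:0, F:2, G:1

Answer: A:2, B:0, C:1, D:1, E:0, F:2, G:1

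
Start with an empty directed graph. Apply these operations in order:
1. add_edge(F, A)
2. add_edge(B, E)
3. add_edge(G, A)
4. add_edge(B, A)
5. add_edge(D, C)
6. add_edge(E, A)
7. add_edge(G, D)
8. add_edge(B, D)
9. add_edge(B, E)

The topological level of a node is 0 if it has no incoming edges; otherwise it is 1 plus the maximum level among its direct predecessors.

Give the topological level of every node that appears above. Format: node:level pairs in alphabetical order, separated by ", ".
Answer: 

Op 1: add_edge(F, A). Edges now: 1
Op 2: add_edge(B, E). Edges now: 2
Op 3: add_edge(G, A). Edges now: 3
Op 4: add_edge(B, A). Edges now: 4
Op 5: add_edge(D, C). Edges now: 5
Op 6: add_edge(E, A). Edges now: 6
Op 7: add_edge(G, D). Edges now: 7
Op 8: add_edge(B, D). Edges now: 8
Op 9: add_edge(B, E) (duplicate, no change). Edges now: 8
Compute levels (Kahn BFS):
  sources (in-degree 0): B, F, G
  process B: level=0
    B->A: in-degree(A)=3, level(A)>=1
    B->D: in-degree(D)=1, level(D)>=1
    B->E: in-degree(E)=0, level(E)=1, enqueue
  process F: level=0
    F->A: in-degree(A)=2, level(A)>=1
  process G: level=0
    G->A: in-degree(A)=1, level(A)>=1
    G->D: in-degree(D)=0, level(D)=1, enqueue
  process E: level=1
    E->A: in-degree(A)=0, level(A)=2, enqueue
  process D: level=1
    D->C: in-degree(C)=0, level(C)=2, enqueue
  process A: level=2
  process C: level=2
All levels: A:2, B:0, C:2, D:1, E:1, F:0, G:0

Answer: A:2, B:0, C:2, D:1, E:1, F:0, G:0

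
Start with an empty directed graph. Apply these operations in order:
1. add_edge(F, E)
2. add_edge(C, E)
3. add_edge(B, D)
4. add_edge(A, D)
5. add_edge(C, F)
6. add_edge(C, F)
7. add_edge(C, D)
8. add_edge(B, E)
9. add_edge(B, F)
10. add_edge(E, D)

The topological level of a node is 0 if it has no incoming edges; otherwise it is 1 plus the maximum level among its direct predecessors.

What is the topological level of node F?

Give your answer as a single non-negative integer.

Answer: 1

Derivation:
Op 1: add_edge(F, E). Edges now: 1
Op 2: add_edge(C, E). Edges now: 2
Op 3: add_edge(B, D). Edges now: 3
Op 4: add_edge(A, D). Edges now: 4
Op 5: add_edge(C, F). Edges now: 5
Op 6: add_edge(C, F) (duplicate, no change). Edges now: 5
Op 7: add_edge(C, D). Edges now: 6
Op 8: add_edge(B, E). Edges now: 7
Op 9: add_edge(B, F). Edges now: 8
Op 10: add_edge(E, D). Edges now: 9
Compute levels (Kahn BFS):
  sources (in-degree 0): A, B, C
  process A: level=0
    A->D: in-degree(D)=3, level(D)>=1
  process B: level=0
    B->D: in-degree(D)=2, level(D)>=1
    B->E: in-degree(E)=2, level(E)>=1
    B->F: in-degree(F)=1, level(F)>=1
  process C: level=0
    C->D: in-degree(D)=1, level(D)>=1
    C->E: in-degree(E)=1, level(E)>=1
    C->F: in-degree(F)=0, level(F)=1, enqueue
  process F: level=1
    F->E: in-degree(E)=0, level(E)=2, enqueue
  process E: level=2
    E->D: in-degree(D)=0, level(D)=3, enqueue
  process D: level=3
All levels: A:0, B:0, C:0, D:3, E:2, F:1
level(F) = 1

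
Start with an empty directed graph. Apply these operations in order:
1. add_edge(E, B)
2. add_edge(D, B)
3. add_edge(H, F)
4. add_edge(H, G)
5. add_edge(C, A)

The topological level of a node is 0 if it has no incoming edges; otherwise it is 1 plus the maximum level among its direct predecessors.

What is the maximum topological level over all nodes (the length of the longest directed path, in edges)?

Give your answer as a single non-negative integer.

Answer: 1

Derivation:
Op 1: add_edge(E, B). Edges now: 1
Op 2: add_edge(D, B). Edges now: 2
Op 3: add_edge(H, F). Edges now: 3
Op 4: add_edge(H, G). Edges now: 4
Op 5: add_edge(C, A). Edges now: 5
Compute levels (Kahn BFS):
  sources (in-degree 0): C, D, E, H
  process C: level=0
    C->A: in-degree(A)=0, level(A)=1, enqueue
  process D: level=0
    D->B: in-degree(B)=1, level(B)>=1
  process E: level=0
    E->B: in-degree(B)=0, level(B)=1, enqueue
  process H: level=0
    H->F: in-degree(F)=0, level(F)=1, enqueue
    H->G: in-degree(G)=0, level(G)=1, enqueue
  process A: level=1
  process B: level=1
  process F: level=1
  process G: level=1
All levels: A:1, B:1, C:0, D:0, E:0, F:1, G:1, H:0
max level = 1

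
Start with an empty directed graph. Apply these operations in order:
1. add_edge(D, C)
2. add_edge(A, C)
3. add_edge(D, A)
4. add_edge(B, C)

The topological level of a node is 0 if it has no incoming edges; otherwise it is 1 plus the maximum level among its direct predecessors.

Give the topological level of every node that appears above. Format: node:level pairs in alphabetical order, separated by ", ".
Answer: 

Op 1: add_edge(D, C). Edges now: 1
Op 2: add_edge(A, C). Edges now: 2
Op 3: add_edge(D, A). Edges now: 3
Op 4: add_edge(B, C). Edges now: 4
Compute levels (Kahn BFS):
  sources (in-degree 0): B, D
  process B: level=0
    B->C: in-degree(C)=2, level(C)>=1
  process D: level=0
    D->A: in-degree(A)=0, level(A)=1, enqueue
    D->C: in-degree(C)=1, level(C)>=1
  process A: level=1
    A->C: in-degree(C)=0, level(C)=2, enqueue
  process C: level=2
All levels: A:1, B:0, C:2, D:0

Answer: A:1, B:0, C:2, D:0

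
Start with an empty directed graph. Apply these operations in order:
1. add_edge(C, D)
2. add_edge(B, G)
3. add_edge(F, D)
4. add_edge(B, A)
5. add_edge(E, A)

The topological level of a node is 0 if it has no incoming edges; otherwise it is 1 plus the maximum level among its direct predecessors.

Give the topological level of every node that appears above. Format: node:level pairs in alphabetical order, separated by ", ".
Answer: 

Answer: A:1, B:0, C:0, D:1, E:0, F:0, G:1

Derivation:
Op 1: add_edge(C, D). Edges now: 1
Op 2: add_edge(B, G). Edges now: 2
Op 3: add_edge(F, D). Edges now: 3
Op 4: add_edge(B, A). Edges now: 4
Op 5: add_edge(E, A). Edges now: 5
Compute levels (Kahn BFS):
  sources (in-degree 0): B, C, E, F
  process B: level=0
    B->A: in-degree(A)=1, level(A)>=1
    B->G: in-degree(G)=0, level(G)=1, enqueue
  process C: level=0
    C->D: in-degree(D)=1, level(D)>=1
  process E: level=0
    E->A: in-degree(A)=0, level(A)=1, enqueue
  process F: level=0
    F->D: in-degree(D)=0, level(D)=1, enqueue
  process G: level=1
  process A: level=1
  process D: level=1
All levels: A:1, B:0, C:0, D:1, E:0, F:0, G:1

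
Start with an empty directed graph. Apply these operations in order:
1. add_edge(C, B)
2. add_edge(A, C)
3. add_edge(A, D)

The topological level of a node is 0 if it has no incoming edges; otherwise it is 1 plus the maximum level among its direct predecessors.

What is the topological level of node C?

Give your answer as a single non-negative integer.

Answer: 1

Derivation:
Op 1: add_edge(C, B). Edges now: 1
Op 2: add_edge(A, C). Edges now: 2
Op 3: add_edge(A, D). Edges now: 3
Compute levels (Kahn BFS):
  sources (in-degree 0): A
  process A: level=0
    A->C: in-degree(C)=0, level(C)=1, enqueue
    A->D: in-degree(D)=0, level(D)=1, enqueue
  process C: level=1
    C->B: in-degree(B)=0, level(B)=2, enqueue
  process D: level=1
  process B: level=2
All levels: A:0, B:2, C:1, D:1
level(C) = 1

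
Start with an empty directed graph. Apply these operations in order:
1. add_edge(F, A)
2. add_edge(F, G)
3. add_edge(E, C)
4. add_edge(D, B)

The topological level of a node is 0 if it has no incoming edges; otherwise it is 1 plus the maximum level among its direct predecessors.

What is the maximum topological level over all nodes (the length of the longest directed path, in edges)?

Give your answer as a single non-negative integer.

Answer: 1

Derivation:
Op 1: add_edge(F, A). Edges now: 1
Op 2: add_edge(F, G). Edges now: 2
Op 3: add_edge(E, C). Edges now: 3
Op 4: add_edge(D, B). Edges now: 4
Compute levels (Kahn BFS):
  sources (in-degree 0): D, E, F
  process D: level=0
    D->B: in-degree(B)=0, level(B)=1, enqueue
  process E: level=0
    E->C: in-degree(C)=0, level(C)=1, enqueue
  process F: level=0
    F->A: in-degree(A)=0, level(A)=1, enqueue
    F->G: in-degree(G)=0, level(G)=1, enqueue
  process B: level=1
  process C: level=1
  process A: level=1
  process G: level=1
All levels: A:1, B:1, C:1, D:0, E:0, F:0, G:1
max level = 1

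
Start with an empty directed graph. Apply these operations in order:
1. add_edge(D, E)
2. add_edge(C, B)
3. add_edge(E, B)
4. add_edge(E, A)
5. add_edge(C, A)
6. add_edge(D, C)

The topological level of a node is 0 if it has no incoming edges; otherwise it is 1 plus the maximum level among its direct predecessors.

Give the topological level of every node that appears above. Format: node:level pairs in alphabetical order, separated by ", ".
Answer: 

Answer: A:2, B:2, C:1, D:0, E:1

Derivation:
Op 1: add_edge(D, E). Edges now: 1
Op 2: add_edge(C, B). Edges now: 2
Op 3: add_edge(E, B). Edges now: 3
Op 4: add_edge(E, A). Edges now: 4
Op 5: add_edge(C, A). Edges now: 5
Op 6: add_edge(D, C). Edges now: 6
Compute levels (Kahn BFS):
  sources (in-degree 0): D
  process D: level=0
    D->C: in-degree(C)=0, level(C)=1, enqueue
    D->E: in-degree(E)=0, level(E)=1, enqueue
  process C: level=1
    C->A: in-degree(A)=1, level(A)>=2
    C->B: in-degree(B)=1, level(B)>=2
  process E: level=1
    E->A: in-degree(A)=0, level(A)=2, enqueue
    E->B: in-degree(B)=0, level(B)=2, enqueue
  process A: level=2
  process B: level=2
All levels: A:2, B:2, C:1, D:0, E:1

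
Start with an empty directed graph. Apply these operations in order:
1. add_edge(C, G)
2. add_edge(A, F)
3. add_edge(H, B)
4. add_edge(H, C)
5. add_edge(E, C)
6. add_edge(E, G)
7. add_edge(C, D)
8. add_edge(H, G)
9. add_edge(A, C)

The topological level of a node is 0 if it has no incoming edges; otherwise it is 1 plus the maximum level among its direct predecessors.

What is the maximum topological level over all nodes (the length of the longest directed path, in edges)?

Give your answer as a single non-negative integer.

Answer: 2

Derivation:
Op 1: add_edge(C, G). Edges now: 1
Op 2: add_edge(A, F). Edges now: 2
Op 3: add_edge(H, B). Edges now: 3
Op 4: add_edge(H, C). Edges now: 4
Op 5: add_edge(E, C). Edges now: 5
Op 6: add_edge(E, G). Edges now: 6
Op 7: add_edge(C, D). Edges now: 7
Op 8: add_edge(H, G). Edges now: 8
Op 9: add_edge(A, C). Edges now: 9
Compute levels (Kahn BFS):
  sources (in-degree 0): A, E, H
  process A: level=0
    A->C: in-degree(C)=2, level(C)>=1
    A->F: in-degree(F)=0, level(F)=1, enqueue
  process E: level=0
    E->C: in-degree(C)=1, level(C)>=1
    E->G: in-degree(G)=2, level(G)>=1
  process H: level=0
    H->B: in-degree(B)=0, level(B)=1, enqueue
    H->C: in-degree(C)=0, level(C)=1, enqueue
    H->G: in-degree(G)=1, level(G)>=1
  process F: level=1
  process B: level=1
  process C: level=1
    C->D: in-degree(D)=0, level(D)=2, enqueue
    C->G: in-degree(G)=0, level(G)=2, enqueue
  process D: level=2
  process G: level=2
All levels: A:0, B:1, C:1, D:2, E:0, F:1, G:2, H:0
max level = 2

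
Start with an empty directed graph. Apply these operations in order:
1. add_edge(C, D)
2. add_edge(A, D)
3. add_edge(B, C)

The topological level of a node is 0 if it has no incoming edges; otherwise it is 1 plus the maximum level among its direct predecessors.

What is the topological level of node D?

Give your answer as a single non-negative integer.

Answer: 2

Derivation:
Op 1: add_edge(C, D). Edges now: 1
Op 2: add_edge(A, D). Edges now: 2
Op 3: add_edge(B, C). Edges now: 3
Compute levels (Kahn BFS):
  sources (in-degree 0): A, B
  process A: level=0
    A->D: in-degree(D)=1, level(D)>=1
  process B: level=0
    B->C: in-degree(C)=0, level(C)=1, enqueue
  process C: level=1
    C->D: in-degree(D)=0, level(D)=2, enqueue
  process D: level=2
All levels: A:0, B:0, C:1, D:2
level(D) = 2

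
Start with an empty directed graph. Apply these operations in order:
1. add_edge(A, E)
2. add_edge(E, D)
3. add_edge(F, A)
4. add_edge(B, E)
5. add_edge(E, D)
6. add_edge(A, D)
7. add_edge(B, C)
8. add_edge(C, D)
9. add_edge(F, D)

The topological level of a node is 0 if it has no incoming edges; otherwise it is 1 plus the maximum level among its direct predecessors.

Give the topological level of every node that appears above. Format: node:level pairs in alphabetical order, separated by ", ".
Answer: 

Answer: A:1, B:0, C:1, D:3, E:2, F:0

Derivation:
Op 1: add_edge(A, E). Edges now: 1
Op 2: add_edge(E, D). Edges now: 2
Op 3: add_edge(F, A). Edges now: 3
Op 4: add_edge(B, E). Edges now: 4
Op 5: add_edge(E, D) (duplicate, no change). Edges now: 4
Op 6: add_edge(A, D). Edges now: 5
Op 7: add_edge(B, C). Edges now: 6
Op 8: add_edge(C, D). Edges now: 7
Op 9: add_edge(F, D). Edges now: 8
Compute levels (Kahn BFS):
  sources (in-degree 0): B, F
  process B: level=0
    B->C: in-degree(C)=0, level(C)=1, enqueue
    B->E: in-degree(E)=1, level(E)>=1
  process F: level=0
    F->A: in-degree(A)=0, level(A)=1, enqueue
    F->D: in-degree(D)=3, level(D)>=1
  process C: level=1
    C->D: in-degree(D)=2, level(D)>=2
  process A: level=1
    A->D: in-degree(D)=1, level(D)>=2
    A->E: in-degree(E)=0, level(E)=2, enqueue
  process E: level=2
    E->D: in-degree(D)=0, level(D)=3, enqueue
  process D: level=3
All levels: A:1, B:0, C:1, D:3, E:2, F:0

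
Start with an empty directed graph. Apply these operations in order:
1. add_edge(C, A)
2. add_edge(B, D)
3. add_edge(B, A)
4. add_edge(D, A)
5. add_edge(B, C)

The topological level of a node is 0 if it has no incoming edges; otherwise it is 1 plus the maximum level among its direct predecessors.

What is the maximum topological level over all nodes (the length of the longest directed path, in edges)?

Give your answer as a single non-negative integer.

Op 1: add_edge(C, A). Edges now: 1
Op 2: add_edge(B, D). Edges now: 2
Op 3: add_edge(B, A). Edges now: 3
Op 4: add_edge(D, A). Edges now: 4
Op 5: add_edge(B, C). Edges now: 5
Compute levels (Kahn BFS):
  sources (in-degree 0): B
  process B: level=0
    B->A: in-degree(A)=2, level(A)>=1
    B->C: in-degree(C)=0, level(C)=1, enqueue
    B->D: in-degree(D)=0, level(D)=1, enqueue
  process C: level=1
    C->A: in-degree(A)=1, level(A)>=2
  process D: level=1
    D->A: in-degree(A)=0, level(A)=2, enqueue
  process A: level=2
All levels: A:2, B:0, C:1, D:1
max level = 2

Answer: 2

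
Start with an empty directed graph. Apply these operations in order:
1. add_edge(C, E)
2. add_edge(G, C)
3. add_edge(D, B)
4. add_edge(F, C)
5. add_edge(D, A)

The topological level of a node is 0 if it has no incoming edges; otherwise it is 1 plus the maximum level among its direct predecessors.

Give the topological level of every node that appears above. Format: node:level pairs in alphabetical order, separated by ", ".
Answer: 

Op 1: add_edge(C, E). Edges now: 1
Op 2: add_edge(G, C). Edges now: 2
Op 3: add_edge(D, B). Edges now: 3
Op 4: add_edge(F, C). Edges now: 4
Op 5: add_edge(D, A). Edges now: 5
Compute levels (Kahn BFS):
  sources (in-degree 0): D, F, G
  process D: level=0
    D->A: in-degree(A)=0, level(A)=1, enqueue
    D->B: in-degree(B)=0, level(B)=1, enqueue
  process F: level=0
    F->C: in-degree(C)=1, level(C)>=1
  process G: level=0
    G->C: in-degree(C)=0, level(C)=1, enqueue
  process A: level=1
  process B: level=1
  process C: level=1
    C->E: in-degree(E)=0, level(E)=2, enqueue
  process E: level=2
All levels: A:1, B:1, C:1, D:0, E:2, F:0, G:0

Answer: A:1, B:1, C:1, D:0, E:2, F:0, G:0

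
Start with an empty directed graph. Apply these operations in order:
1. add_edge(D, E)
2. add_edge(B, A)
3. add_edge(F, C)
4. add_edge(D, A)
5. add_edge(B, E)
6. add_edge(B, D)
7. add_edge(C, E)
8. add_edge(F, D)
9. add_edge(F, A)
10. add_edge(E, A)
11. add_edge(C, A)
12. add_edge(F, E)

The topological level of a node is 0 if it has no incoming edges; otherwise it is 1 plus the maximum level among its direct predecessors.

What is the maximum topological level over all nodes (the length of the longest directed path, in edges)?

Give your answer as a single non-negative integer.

Answer: 3

Derivation:
Op 1: add_edge(D, E). Edges now: 1
Op 2: add_edge(B, A). Edges now: 2
Op 3: add_edge(F, C). Edges now: 3
Op 4: add_edge(D, A). Edges now: 4
Op 5: add_edge(B, E). Edges now: 5
Op 6: add_edge(B, D). Edges now: 6
Op 7: add_edge(C, E). Edges now: 7
Op 8: add_edge(F, D). Edges now: 8
Op 9: add_edge(F, A). Edges now: 9
Op 10: add_edge(E, A). Edges now: 10
Op 11: add_edge(C, A). Edges now: 11
Op 12: add_edge(F, E). Edges now: 12
Compute levels (Kahn BFS):
  sources (in-degree 0): B, F
  process B: level=0
    B->A: in-degree(A)=4, level(A)>=1
    B->D: in-degree(D)=1, level(D)>=1
    B->E: in-degree(E)=3, level(E)>=1
  process F: level=0
    F->A: in-degree(A)=3, level(A)>=1
    F->C: in-degree(C)=0, level(C)=1, enqueue
    F->D: in-degree(D)=0, level(D)=1, enqueue
    F->E: in-degree(E)=2, level(E)>=1
  process C: level=1
    C->A: in-degree(A)=2, level(A)>=2
    C->E: in-degree(E)=1, level(E)>=2
  process D: level=1
    D->A: in-degree(A)=1, level(A)>=2
    D->E: in-degree(E)=0, level(E)=2, enqueue
  process E: level=2
    E->A: in-degree(A)=0, level(A)=3, enqueue
  process A: level=3
All levels: A:3, B:0, C:1, D:1, E:2, F:0
max level = 3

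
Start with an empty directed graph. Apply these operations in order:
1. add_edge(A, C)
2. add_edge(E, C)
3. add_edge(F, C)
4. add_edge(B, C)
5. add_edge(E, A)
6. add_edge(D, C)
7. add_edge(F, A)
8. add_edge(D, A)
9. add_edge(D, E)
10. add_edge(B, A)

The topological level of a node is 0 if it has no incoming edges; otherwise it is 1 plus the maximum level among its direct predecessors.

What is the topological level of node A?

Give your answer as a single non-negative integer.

Op 1: add_edge(A, C). Edges now: 1
Op 2: add_edge(E, C). Edges now: 2
Op 3: add_edge(F, C). Edges now: 3
Op 4: add_edge(B, C). Edges now: 4
Op 5: add_edge(E, A). Edges now: 5
Op 6: add_edge(D, C). Edges now: 6
Op 7: add_edge(F, A). Edges now: 7
Op 8: add_edge(D, A). Edges now: 8
Op 9: add_edge(D, E). Edges now: 9
Op 10: add_edge(B, A). Edges now: 10
Compute levels (Kahn BFS):
  sources (in-degree 0): B, D, F
  process B: level=0
    B->A: in-degree(A)=3, level(A)>=1
    B->C: in-degree(C)=4, level(C)>=1
  process D: level=0
    D->A: in-degree(A)=2, level(A)>=1
    D->C: in-degree(C)=3, level(C)>=1
    D->E: in-degree(E)=0, level(E)=1, enqueue
  process F: level=0
    F->A: in-degree(A)=1, level(A)>=1
    F->C: in-degree(C)=2, level(C)>=1
  process E: level=1
    E->A: in-degree(A)=0, level(A)=2, enqueue
    E->C: in-degree(C)=1, level(C)>=2
  process A: level=2
    A->C: in-degree(C)=0, level(C)=3, enqueue
  process C: level=3
All levels: A:2, B:0, C:3, D:0, E:1, F:0
level(A) = 2

Answer: 2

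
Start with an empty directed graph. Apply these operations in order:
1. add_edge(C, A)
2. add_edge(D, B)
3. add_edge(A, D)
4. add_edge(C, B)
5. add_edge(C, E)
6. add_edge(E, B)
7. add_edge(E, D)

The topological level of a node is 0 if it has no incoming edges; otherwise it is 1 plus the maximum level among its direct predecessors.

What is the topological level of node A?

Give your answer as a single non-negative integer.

Answer: 1

Derivation:
Op 1: add_edge(C, A). Edges now: 1
Op 2: add_edge(D, B). Edges now: 2
Op 3: add_edge(A, D). Edges now: 3
Op 4: add_edge(C, B). Edges now: 4
Op 5: add_edge(C, E). Edges now: 5
Op 6: add_edge(E, B). Edges now: 6
Op 7: add_edge(E, D). Edges now: 7
Compute levels (Kahn BFS):
  sources (in-degree 0): C
  process C: level=0
    C->A: in-degree(A)=0, level(A)=1, enqueue
    C->B: in-degree(B)=2, level(B)>=1
    C->E: in-degree(E)=0, level(E)=1, enqueue
  process A: level=1
    A->D: in-degree(D)=1, level(D)>=2
  process E: level=1
    E->B: in-degree(B)=1, level(B)>=2
    E->D: in-degree(D)=0, level(D)=2, enqueue
  process D: level=2
    D->B: in-degree(B)=0, level(B)=3, enqueue
  process B: level=3
All levels: A:1, B:3, C:0, D:2, E:1
level(A) = 1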